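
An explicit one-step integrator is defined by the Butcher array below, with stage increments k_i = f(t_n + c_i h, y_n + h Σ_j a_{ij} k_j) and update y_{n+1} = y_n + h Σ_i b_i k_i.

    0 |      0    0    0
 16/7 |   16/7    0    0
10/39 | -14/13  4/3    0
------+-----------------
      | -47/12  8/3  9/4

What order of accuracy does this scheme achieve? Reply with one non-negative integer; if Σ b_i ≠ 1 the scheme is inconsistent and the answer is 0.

1

b = (-47/12, 8/3, 9/4)
c = (0, 16/7, 10/39)
Ac = (0, 0, 64/21)
Σ b_i: (-47/12)·1 + 8/3·1 + 9/4·1 = 1 ✓
b·c: 8/3·16/7 + 9/4·10/39 = 3643/546 ≠ 1/2 ⇒ order 1.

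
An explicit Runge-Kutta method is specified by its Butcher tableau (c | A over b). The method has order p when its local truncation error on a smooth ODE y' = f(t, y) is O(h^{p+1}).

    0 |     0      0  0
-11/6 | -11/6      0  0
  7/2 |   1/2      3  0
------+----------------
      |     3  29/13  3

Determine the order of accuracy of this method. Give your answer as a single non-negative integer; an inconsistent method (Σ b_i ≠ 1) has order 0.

b = (3, 29/13, 3)
c = (0, -11/6, 7/2)
Ac = (0, 0, -11/2)
Σ b_i: 3·1 + 29/13·1 + 3·1 = 107/13 ≠ 1 ⇒ order 0.

0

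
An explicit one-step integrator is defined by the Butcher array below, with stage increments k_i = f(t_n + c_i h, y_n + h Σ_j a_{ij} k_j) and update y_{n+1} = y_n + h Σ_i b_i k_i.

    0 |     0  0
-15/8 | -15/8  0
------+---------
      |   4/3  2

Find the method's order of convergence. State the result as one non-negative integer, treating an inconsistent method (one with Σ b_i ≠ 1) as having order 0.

b = (4/3, 2)
c = (0, -15/8)
Σ b_i: 4/3·1 + 2·1 = 10/3 ≠ 1 ⇒ order 0.

0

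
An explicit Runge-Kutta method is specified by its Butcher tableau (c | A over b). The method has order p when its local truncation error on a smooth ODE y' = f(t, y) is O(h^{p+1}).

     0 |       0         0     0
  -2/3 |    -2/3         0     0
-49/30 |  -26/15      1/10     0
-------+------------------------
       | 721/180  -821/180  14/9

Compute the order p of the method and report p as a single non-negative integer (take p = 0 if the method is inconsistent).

b = (721/180, -821/180, 14/9)
c = (0, -2/3, -49/30)
Ac = (0, 0, -1/15)
Σ b_i: 721/180·1 + (-821/180)·1 + 14/9·1 = 1 ✓
b·c: (-821/180)·(-2/3) + 14/9·(-49/30) = 1/2 ✓
b·c²: (-821/180)·4/9 + 14/9·2401/900 = 8597/4050 ≠ 1/3 ⇒ order 2.
b·Ac: 14/9·(-1/15) = -14/135 ≠ 1/6

2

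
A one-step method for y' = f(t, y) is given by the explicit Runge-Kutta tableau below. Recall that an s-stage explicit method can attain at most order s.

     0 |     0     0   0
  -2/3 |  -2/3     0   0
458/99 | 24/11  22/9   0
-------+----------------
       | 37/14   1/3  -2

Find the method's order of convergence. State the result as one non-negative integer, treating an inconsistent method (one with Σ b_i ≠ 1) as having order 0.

b = (37/14, 1/3, -2)
c = (0, -2/3, 458/99)
Ac = (0, 0, -44/27)
Σ b_i: 37/14·1 + 1/3·1 + (-2)·1 = 41/42 ≠ 1 ⇒ order 0.

0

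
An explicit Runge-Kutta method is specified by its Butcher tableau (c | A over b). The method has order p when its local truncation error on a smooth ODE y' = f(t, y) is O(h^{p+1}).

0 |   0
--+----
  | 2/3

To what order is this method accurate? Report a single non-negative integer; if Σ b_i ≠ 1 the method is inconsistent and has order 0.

0

b = (2/3)
c = (0)
Σ b_i: 2/3·1 = 2/3 ≠ 1 ⇒ order 0.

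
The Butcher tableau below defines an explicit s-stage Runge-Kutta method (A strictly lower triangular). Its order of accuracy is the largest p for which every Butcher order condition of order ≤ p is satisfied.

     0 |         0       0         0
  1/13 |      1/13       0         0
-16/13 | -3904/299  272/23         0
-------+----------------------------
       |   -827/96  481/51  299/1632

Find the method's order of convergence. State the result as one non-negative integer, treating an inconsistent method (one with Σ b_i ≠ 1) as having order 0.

b = (-827/96, 481/51, 299/1632)
c = (0, 1/13, -16/13)
Ac = (0, 0, 272/299)
Σ b_i: (-827/96)·1 + 481/51·1 + 299/1632·1 = 1 ✓
b·c: 481/51·1/13 + 299/1632·(-16/13) = 1/2 ✓
b·c²: 481/51·1/169 + 299/1632·256/169 = 1/3 ✓
b·Ac: 299/1632·272/299 = 1/6 ✓; 3 stages ⇒ order 3.

3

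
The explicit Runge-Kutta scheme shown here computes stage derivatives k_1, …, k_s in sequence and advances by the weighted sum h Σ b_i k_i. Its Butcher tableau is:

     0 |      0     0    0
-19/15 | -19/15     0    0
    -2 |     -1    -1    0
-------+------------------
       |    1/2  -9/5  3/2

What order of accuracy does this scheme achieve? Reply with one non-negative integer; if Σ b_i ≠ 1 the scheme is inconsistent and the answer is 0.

0

b = (1/2, -9/5, 3/2)
c = (0, -19/15, -2)
Ac = (0, 0, 19/15)
Σ b_i: 1/2·1 + (-9/5)·1 + 3/2·1 = 1/5 ≠ 1 ⇒ order 0.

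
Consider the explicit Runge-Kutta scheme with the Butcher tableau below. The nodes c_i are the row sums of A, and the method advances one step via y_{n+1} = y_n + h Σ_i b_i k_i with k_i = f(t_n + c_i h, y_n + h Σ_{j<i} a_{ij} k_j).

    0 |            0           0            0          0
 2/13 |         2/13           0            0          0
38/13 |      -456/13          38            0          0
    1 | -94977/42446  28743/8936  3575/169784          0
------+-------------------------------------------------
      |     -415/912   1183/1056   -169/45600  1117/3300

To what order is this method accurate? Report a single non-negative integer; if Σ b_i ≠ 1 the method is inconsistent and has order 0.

b = (-415/912, 1183/1056, -169/45600, 1117/3300)
c = (0, 2/13, 38/13, 1)
Ac = (0, 0, 76/13, 1243/2234)
Σ b_i: (-415/912)·1 + 1183/1056·1 + (-169/45600)·1 + 1117/3300·1 = 1 ✓
b·c: 1183/1056·2/13 + (-169/45600)·38/13 + 1117/3300·1 = 1/2 ✓
b·c²: 1183/1056·4/169 + (-169/45600)·1444/169 + 1117/3300·1 = 1/3 ✓
b·Ac: (-169/45600)·76/13 + 1117/3300·1243/2234 = 1/6 ✓
b·c³: 1183/1056·8/2197 + (-169/45600)·54872/2197 + 1117/3300·1 = 1/4 ✓
b·(c∘Ac): (-169/45600)·2888/169 + 1117/3300·1243/2234 = 1/8 ✓
b·Ac²: (-169/45600)·152/169 + 1117/3300·286/1117 = 1/12 ✓
b·A²c: 1117/3300·275/2234 = 1/24 ✓; 4 stages ⇒ order 4.

4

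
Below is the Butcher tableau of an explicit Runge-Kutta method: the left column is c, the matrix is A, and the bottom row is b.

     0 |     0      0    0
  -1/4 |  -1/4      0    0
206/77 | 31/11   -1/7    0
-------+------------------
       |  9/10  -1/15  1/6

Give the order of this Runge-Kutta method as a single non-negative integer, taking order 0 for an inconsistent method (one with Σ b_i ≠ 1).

b = (9/10, -1/15, 1/6)
c = (0, -1/4, 206/77)
Ac = (0, 0, 1/28)
Σ b_i: 9/10·1 + (-1/15)·1 + 1/6·1 = 1 ✓
b·c: (-1/15)·(-1/4) + 1/6·206/77 = 2137/4620 ≠ 1/2 ⇒ order 1.

1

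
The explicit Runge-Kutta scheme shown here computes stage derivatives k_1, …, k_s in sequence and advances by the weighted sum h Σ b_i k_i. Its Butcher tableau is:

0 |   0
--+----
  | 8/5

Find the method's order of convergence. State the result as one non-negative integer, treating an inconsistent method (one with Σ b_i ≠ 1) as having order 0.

0

b = (8/5)
c = (0)
Σ b_i: 8/5·1 = 8/5 ≠ 1 ⇒ order 0.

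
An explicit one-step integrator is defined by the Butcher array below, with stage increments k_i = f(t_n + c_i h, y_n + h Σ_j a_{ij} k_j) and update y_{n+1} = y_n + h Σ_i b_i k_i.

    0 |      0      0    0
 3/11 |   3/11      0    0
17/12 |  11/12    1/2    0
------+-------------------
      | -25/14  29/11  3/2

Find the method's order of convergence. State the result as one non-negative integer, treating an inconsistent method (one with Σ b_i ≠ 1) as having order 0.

b = (-25/14, 29/11, 3/2)
c = (0, 3/11, 17/12)
Ac = (0, 0, 3/22)
Σ b_i: (-25/14)·1 + 29/11·1 + 3/2·1 = 181/77 ≠ 1 ⇒ order 0.

0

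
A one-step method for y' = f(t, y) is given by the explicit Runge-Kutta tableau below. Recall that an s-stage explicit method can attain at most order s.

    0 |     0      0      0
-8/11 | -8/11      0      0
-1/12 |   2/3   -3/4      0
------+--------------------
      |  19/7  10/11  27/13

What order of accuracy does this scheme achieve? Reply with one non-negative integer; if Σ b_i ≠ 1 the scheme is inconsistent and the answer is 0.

b = (19/7, 10/11, 27/13)
c = (0, -8/11, -1/12)
Ac = (0, 0, 6/11)
Σ b_i: 19/7·1 + 10/11·1 + 27/13·1 = 5706/1001 ≠ 1 ⇒ order 0.

0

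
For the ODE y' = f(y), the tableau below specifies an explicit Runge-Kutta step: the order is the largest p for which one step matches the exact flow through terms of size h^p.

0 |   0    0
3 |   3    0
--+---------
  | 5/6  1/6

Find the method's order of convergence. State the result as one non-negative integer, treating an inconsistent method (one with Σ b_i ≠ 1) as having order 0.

2

b = (5/6, 1/6)
c = (0, 3)
Σ b_i: 5/6·1 + 1/6·1 = 1 ✓
b·c: 1/6·3 = 1/2 ✓; 2 stages ⇒ order 2.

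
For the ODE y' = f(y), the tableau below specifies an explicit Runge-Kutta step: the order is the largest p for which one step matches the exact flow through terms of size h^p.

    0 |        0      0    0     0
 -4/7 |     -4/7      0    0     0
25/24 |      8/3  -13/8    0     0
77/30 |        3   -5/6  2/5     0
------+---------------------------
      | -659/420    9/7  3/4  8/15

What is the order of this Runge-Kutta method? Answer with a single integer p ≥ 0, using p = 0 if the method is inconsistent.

b = (-659/420, 9/7, 3/4, 8/15)
c = (0, -4/7, 25/24, 77/30)
Ac = (0, 0, 13/14, 25/28)
Σ b_i: (-659/420)·1 + 9/7·1 + 3/4·1 + 8/15·1 = 1 ✓
b·c: 9/7·(-4/7) + 3/4·25/24 + 8/15·77/30 = 499369/352800 ≠ 1/2 ⇒ order 1.

1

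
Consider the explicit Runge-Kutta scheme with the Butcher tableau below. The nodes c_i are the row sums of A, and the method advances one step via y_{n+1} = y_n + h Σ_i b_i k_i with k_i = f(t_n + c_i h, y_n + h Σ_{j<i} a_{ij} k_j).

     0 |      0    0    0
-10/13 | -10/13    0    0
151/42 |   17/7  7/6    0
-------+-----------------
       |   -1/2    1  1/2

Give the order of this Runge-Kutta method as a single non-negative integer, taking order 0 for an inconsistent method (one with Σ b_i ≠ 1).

b = (-1/2, 1, 1/2)
c = (0, -10/13, 151/42)
Ac = (0, 0, -35/39)
Σ b_i: (-1/2)·1 + 1·1 + 1/2·1 = 1 ✓
b·c: 1·(-10/13) + 1/2·151/42 = 1123/1092 ≠ 1/2 ⇒ order 1.

1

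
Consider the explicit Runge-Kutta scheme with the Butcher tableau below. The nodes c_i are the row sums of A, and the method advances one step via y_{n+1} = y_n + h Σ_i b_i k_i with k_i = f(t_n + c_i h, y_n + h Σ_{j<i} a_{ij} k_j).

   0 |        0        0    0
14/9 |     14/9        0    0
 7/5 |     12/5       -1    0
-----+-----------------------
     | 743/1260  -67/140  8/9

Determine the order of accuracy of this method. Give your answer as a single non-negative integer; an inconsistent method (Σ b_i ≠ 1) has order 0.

b = (743/1260, -67/140, 8/9)
c = (0, 14/9, 7/5)
Ac = (0, 0, -14/9)
Σ b_i: 743/1260·1 + (-67/140)·1 + 8/9·1 = 1 ✓
b·c: (-67/140)·14/9 + 8/9·7/5 = 1/2 ✓
b·c²: (-67/140)·196/81 + 8/9·49/25 = 1183/2025 ≠ 1/3 ⇒ order 2.
b·Ac: 8/9·(-14/9) = -112/81 ≠ 1/6

2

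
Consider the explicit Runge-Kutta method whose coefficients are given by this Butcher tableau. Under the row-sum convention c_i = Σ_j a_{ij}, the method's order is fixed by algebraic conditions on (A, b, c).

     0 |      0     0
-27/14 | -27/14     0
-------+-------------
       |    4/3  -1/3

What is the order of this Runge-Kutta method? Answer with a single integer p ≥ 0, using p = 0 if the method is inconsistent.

b = (4/3, -1/3)
c = (0, -27/14)
Σ b_i: 4/3·1 + (-1/3)·1 = 1 ✓
b·c: (-1/3)·(-27/14) = 9/14 ≠ 1/2 ⇒ order 1.

1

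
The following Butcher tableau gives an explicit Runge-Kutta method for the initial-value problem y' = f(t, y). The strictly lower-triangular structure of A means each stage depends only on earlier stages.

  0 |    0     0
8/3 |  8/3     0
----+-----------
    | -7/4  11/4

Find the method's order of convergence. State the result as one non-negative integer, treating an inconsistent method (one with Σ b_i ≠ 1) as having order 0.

b = (-7/4, 11/4)
c = (0, 8/3)
Σ b_i: (-7/4)·1 + 11/4·1 = 1 ✓
b·c: 11/4·8/3 = 22/3 ≠ 1/2 ⇒ order 1.

1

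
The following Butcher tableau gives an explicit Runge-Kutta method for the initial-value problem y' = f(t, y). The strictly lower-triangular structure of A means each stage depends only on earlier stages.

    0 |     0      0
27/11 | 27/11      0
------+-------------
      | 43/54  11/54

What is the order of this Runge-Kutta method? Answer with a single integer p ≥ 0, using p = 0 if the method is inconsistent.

b = (43/54, 11/54)
c = (0, 27/11)
Σ b_i: 43/54·1 + 11/54·1 = 1 ✓
b·c: 11/54·27/11 = 1/2 ✓; 2 stages ⇒ order 2.

2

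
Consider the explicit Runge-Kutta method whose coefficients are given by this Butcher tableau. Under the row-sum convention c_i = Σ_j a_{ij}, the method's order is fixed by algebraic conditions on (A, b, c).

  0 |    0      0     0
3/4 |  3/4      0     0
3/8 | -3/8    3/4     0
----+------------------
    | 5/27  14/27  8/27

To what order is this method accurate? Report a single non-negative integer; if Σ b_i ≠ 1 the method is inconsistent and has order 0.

b = (5/27, 14/27, 8/27)
c = (0, 3/4, 3/8)
Ac = (0, 0, 9/16)
Σ b_i: 5/27·1 + 14/27·1 + 8/27·1 = 1 ✓
b·c: 14/27·3/4 + 8/27·3/8 = 1/2 ✓
b·c²: 14/27·9/16 + 8/27·9/64 = 1/3 ✓
b·Ac: 8/27·9/16 = 1/6 ✓; 3 stages ⇒ order 3.

3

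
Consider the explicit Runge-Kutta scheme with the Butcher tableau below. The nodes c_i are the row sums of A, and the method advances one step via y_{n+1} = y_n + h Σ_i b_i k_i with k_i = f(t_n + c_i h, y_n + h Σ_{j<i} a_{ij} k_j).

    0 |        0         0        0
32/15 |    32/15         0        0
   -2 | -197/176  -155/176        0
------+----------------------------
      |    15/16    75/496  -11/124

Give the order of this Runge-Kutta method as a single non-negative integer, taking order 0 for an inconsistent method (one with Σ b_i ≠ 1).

b = (15/16, 75/496, -11/124)
c = (0, 32/15, -2)
Ac = (0, 0, -62/33)
Σ b_i: 15/16·1 + 75/496·1 + (-11/124)·1 = 1 ✓
b·c: 75/496·32/15 + (-11/124)·(-2) = 1/2 ✓
b·c²: 75/496·1024/225 + (-11/124)·4 = 1/3 ✓
b·Ac: (-11/124)·(-62/33) = 1/6 ✓; 3 stages ⇒ order 3.

3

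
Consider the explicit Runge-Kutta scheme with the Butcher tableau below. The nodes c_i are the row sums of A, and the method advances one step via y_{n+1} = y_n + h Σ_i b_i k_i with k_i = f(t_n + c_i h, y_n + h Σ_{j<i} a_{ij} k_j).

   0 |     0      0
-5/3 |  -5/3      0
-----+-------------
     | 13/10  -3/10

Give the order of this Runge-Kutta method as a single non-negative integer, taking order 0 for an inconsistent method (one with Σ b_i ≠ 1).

2

b = (13/10, -3/10)
c = (0, -5/3)
Σ b_i: 13/10·1 + (-3/10)·1 = 1 ✓
b·c: (-3/10)·(-5/3) = 1/2 ✓; 2 stages ⇒ order 2.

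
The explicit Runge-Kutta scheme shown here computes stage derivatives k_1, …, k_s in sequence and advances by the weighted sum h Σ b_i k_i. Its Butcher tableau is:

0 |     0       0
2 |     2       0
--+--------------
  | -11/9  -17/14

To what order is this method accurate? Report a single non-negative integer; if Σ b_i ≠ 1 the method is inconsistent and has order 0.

b = (-11/9, -17/14)
c = (0, 2)
Σ b_i: (-11/9)·1 + (-17/14)·1 = -307/126 ≠ 1 ⇒ order 0.

0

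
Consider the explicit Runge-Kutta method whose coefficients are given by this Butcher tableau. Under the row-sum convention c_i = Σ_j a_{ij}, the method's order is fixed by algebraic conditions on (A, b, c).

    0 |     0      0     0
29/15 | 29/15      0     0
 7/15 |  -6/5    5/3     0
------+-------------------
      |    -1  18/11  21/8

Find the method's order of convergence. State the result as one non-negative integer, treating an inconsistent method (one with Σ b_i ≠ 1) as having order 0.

b = (-1, 18/11, 21/8)
c = (0, 29/15, 7/15)
Ac = (0, 0, 29/9)
Σ b_i: (-1)·1 + 18/11·1 + 21/8·1 = 287/88 ≠ 1 ⇒ order 0.

0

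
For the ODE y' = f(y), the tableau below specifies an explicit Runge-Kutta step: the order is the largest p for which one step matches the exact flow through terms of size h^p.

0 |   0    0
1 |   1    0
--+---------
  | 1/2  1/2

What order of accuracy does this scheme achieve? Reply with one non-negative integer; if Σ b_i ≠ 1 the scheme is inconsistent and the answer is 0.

b = (1/2, 1/2)
c = (0, 1)
Σ b_i: 1/2·1 + 1/2·1 = 1 ✓
b·c: 1/2·1 = 1/2 ✓; 2 stages ⇒ order 2.

2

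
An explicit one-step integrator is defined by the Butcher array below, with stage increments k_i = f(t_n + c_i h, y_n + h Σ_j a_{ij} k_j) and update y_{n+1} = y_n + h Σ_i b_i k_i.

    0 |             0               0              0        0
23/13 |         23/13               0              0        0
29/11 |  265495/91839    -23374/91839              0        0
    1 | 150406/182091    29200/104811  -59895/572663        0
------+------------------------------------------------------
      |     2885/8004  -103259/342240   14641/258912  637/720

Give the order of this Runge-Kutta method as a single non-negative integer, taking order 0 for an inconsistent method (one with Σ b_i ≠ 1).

4

b = (2885/8004, -103259/342240, 14641/258912, 637/720)
c = (0, 23/13, 29/11, 1)
Ac = (0, 0, -1798/3993, 415/1911)
Σ b_i: 2885/8004·1 + (-103259/342240)·1 + 14641/258912·1 + 637/720·1 = 1 ✓
b·c: (-103259/342240)·23/13 + 14641/258912·29/11 + 637/720·1 = 1/2 ✓
b·c²: (-103259/342240)·529/169 + 14641/258912·841/121 + 637/720·1 = 1/3 ✓
b·Ac: 14641/258912·(-1798/3993) + 637/720·415/1911 = 1/6 ✓
b·c³: (-103259/342240)·12167/2197 + 14641/258912·24389/1331 + 637/720·1 = 1/4 ✓
b·(c∘Ac): 14641/258912·(-52142/43923) + 637/720·415/1911 = 1/8 ✓
b·Ac²: 14641/258912·(-41354/51909) + 637/720·515/3549 = 1/12 ✓
b·A²c: 637/720·30/637 = 1/24 ✓; 4 stages ⇒ order 4.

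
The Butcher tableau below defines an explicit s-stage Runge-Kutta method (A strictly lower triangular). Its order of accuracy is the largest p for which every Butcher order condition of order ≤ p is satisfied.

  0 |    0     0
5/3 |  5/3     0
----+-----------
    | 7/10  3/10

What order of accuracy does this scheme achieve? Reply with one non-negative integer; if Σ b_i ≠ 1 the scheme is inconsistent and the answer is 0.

b = (7/10, 3/10)
c = (0, 5/3)
Σ b_i: 7/10·1 + 3/10·1 = 1 ✓
b·c: 3/10·5/3 = 1/2 ✓; 2 stages ⇒ order 2.

2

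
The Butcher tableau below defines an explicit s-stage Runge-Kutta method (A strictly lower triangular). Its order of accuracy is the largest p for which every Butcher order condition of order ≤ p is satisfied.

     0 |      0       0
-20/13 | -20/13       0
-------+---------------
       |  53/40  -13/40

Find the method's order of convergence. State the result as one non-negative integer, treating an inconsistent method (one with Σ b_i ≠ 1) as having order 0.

b = (53/40, -13/40)
c = (0, -20/13)
Σ b_i: 53/40·1 + (-13/40)·1 = 1 ✓
b·c: (-13/40)·(-20/13) = 1/2 ✓; 2 stages ⇒ order 2.

2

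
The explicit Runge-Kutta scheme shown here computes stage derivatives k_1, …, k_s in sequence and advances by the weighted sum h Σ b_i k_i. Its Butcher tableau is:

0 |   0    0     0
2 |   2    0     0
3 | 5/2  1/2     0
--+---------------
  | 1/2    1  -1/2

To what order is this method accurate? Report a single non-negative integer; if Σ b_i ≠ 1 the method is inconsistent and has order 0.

b = (1/2, 1, -1/2)
c = (0, 2, 3)
Ac = (0, 0, 1)
Σ b_i: 1/2·1 + 1·1 + (-1/2)·1 = 1 ✓
b·c: 1·2 + (-1/2)·3 = 1/2 ✓
b·c²: 1·4 + (-1/2)·9 = -1/2 ≠ 1/3 ⇒ order 2.
b·Ac: (-1/2)·1 = -1/2 ≠ 1/6

2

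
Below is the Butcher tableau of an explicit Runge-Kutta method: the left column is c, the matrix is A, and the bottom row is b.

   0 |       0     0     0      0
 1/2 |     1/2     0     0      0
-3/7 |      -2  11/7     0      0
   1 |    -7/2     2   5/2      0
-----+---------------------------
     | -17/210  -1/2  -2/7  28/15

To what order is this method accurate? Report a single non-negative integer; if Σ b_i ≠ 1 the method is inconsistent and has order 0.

b = (-17/210, -1/2, -2/7, 28/15)
c = (0, 1/2, -3/7, 1)
Ac = (0, 0, 11/14, -1/14)
Σ b_i: (-17/210)·1 + (-1/2)·1 + (-2/7)·1 + 28/15·1 = 1 ✓
b·c: (-1/2)·1/2 + (-2/7)·(-3/7) + 28/15·1 = 5113/2940 ≠ 1/2 ⇒ order 1.

1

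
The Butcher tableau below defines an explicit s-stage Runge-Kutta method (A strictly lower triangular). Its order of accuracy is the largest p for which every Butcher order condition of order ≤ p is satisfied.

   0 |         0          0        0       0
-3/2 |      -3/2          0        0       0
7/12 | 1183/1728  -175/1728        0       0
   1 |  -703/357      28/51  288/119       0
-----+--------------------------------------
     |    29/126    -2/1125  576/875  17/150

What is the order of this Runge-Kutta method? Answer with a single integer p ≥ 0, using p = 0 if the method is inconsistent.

b = (29/126, -2/1125, 576/875, 17/150)
c = (0, -3/2, 7/12, 1)
Ac = (0, 0, 175/1152, 10/17)
Σ b_i: 29/126·1 + (-2/1125)·1 + 576/875·1 + 17/150·1 = 1 ✓
b·c: (-2/1125)·(-3/2) + 576/875·7/12 + 17/150·1 = 1/2 ✓
b·c²: (-2/1125)·9/4 + 576/875·49/144 + 17/150·1 = 1/3 ✓
b·Ac: 576/875·175/1152 + 17/150·10/17 = 1/6 ✓
b·c³: (-2/1125)·(-27/8) + 576/875·343/1728 + 17/150·1 = 1/4 ✓
b·(c∘Ac): 576/875·1225/13824 + 17/150·10/17 = 1/8 ✓
b·Ac²: 576/875·(-175/768) + 17/150·35/17 = 1/12 ✓
b·A²c: 17/150·25/68 = 1/24 ✓; 4 stages ⇒ order 4.

4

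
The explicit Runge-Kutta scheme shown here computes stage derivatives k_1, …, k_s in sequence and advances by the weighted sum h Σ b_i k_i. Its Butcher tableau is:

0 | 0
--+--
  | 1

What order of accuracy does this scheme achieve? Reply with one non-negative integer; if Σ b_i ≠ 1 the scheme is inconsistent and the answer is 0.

1

b = (1)
c = (0)
Σ b_i: 1·1 = 1 ✓; 1 stage ⇒ order 1.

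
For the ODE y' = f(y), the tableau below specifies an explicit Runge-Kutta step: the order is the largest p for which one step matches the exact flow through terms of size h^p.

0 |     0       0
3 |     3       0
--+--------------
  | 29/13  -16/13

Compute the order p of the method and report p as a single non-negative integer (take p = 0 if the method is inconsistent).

b = (29/13, -16/13)
c = (0, 3)
Σ b_i: 29/13·1 + (-16/13)·1 = 1 ✓
b·c: (-16/13)·3 = -48/13 ≠ 1/2 ⇒ order 1.

1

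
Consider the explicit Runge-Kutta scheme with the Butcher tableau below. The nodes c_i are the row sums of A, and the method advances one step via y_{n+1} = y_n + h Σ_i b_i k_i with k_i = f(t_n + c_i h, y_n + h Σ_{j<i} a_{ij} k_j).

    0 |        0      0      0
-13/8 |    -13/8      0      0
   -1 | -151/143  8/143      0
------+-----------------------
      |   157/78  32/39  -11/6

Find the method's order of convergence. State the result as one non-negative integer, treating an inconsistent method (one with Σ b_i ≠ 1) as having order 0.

3

b = (157/78, 32/39, -11/6)
c = (0, -13/8, -1)
Ac = (0, 0, -1/11)
Σ b_i: 157/78·1 + 32/39·1 + (-11/6)·1 = 1 ✓
b·c: 32/39·(-13/8) + (-11/6)·(-1) = 1/2 ✓
b·c²: 32/39·169/64 + (-11/6)·1 = 1/3 ✓
b·Ac: (-11/6)·(-1/11) = 1/6 ✓; 3 stages ⇒ order 3.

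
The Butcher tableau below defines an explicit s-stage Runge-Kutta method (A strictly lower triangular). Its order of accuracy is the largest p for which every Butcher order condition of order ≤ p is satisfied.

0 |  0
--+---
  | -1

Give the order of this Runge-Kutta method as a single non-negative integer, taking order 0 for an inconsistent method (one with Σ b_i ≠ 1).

b = (-1)
c = (0)
Σ b_i: (-1)·1 = -1 ≠ 1 ⇒ order 0.

0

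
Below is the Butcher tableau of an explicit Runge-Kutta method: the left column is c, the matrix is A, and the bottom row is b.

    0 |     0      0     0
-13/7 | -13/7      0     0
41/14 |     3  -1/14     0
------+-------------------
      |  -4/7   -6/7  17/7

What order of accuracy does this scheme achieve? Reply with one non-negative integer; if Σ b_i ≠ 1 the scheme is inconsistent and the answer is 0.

b = (-4/7, -6/7, 17/7)
c = (0, -13/7, 41/14)
Ac = (0, 0, 13/98)
Σ b_i: (-4/7)·1 + (-6/7)·1 + 17/7·1 = 1 ✓
b·c: (-6/7)·(-13/7) + 17/7·41/14 = 853/98 ≠ 1/2 ⇒ order 1.

1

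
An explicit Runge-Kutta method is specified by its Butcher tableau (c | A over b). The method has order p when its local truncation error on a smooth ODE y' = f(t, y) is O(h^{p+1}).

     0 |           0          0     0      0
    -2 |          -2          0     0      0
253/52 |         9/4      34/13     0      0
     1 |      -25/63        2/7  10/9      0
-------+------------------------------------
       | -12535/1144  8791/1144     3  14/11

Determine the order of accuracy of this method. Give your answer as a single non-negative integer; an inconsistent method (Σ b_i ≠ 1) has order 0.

b = (-12535/1144, 8791/1144, 3, 14/11)
c = (0, -2, 253/52, 1)
Ac = (0, 0, -68/13, 7919/1638)
Σ b_i: (-12535/1144)·1 + 8791/1144·1 + 3·1 + 14/11·1 = 1 ✓
b·c: 8791/1144·(-2) + 3·253/52 + 14/11·1 = 1/2 ✓
b·c²: 8791/1144·4 + 3·64009/2704 + 14/11·1 = 3064417/29744 ≠ 1/3 ⇒ order 2.
b·Ac: 3·(-68/13) + 14/11·7919/1638 = -12277/1287 ≠ 1/6

2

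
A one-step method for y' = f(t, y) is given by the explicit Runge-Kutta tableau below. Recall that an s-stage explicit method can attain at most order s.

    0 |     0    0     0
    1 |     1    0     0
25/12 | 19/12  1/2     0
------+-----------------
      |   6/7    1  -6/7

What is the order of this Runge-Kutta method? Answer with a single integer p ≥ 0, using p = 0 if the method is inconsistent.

1

b = (6/7, 1, -6/7)
c = (0, 1, 25/12)
Ac = (0, 0, 1/2)
Σ b_i: 6/7·1 + 1·1 + (-6/7)·1 = 1 ✓
b·c: 1·1 + (-6/7)·25/12 = -11/14 ≠ 1/2 ⇒ order 1.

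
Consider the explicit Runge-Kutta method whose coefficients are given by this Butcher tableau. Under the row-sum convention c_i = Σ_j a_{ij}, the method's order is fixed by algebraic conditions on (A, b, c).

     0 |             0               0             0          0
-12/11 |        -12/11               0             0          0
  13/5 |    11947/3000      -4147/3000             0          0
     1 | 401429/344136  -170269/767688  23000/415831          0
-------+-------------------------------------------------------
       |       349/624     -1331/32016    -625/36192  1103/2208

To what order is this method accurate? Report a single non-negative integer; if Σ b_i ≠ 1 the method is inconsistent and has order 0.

4

b = (349/624, -1331/32016, -625/36192, 1103/2208)
c = (0, -12/11, 13/5, 1)
Ac = (0, 0, 377/250, 851/2206)
Σ b_i: 349/624·1 + (-1331/32016)·1 + (-625/36192)·1 + 1103/2208·1 = 1 ✓
b·c: (-1331/32016)·(-12/11) + (-625/36192)·13/5 + 1103/2208·1 = 1/2 ✓
b·c²: (-1331/32016)·144/121 + (-625/36192)·169/25 + 1103/2208·1 = 1/3 ✓
b·Ac: (-625/36192)·377/250 + 1103/2208·851/2206 = 1/6 ✓
b·c³: (-1331/32016)·(-1728/1331) + (-625/36192)·2197/125 + 1103/2208·1 = 1/4 ✓
b·(c∘Ac): (-625/36192)·4901/1250 + 1103/2208·851/2206 = 1/8 ✓
b·Ac²: (-625/36192)·(-2262/1375) + 1103/2208·1334/12133 = 1/12 ✓
b·A²c: 1103/2208·92/1103 = 1/24 ✓; 4 stages ⇒ order 4.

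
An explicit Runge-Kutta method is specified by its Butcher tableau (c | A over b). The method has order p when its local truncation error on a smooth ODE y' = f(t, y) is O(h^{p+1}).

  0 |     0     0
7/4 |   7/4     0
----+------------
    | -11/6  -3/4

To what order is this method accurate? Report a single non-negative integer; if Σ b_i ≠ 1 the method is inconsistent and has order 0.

b = (-11/6, -3/4)
c = (0, 7/4)
Σ b_i: (-11/6)·1 + (-3/4)·1 = -31/12 ≠ 1 ⇒ order 0.

0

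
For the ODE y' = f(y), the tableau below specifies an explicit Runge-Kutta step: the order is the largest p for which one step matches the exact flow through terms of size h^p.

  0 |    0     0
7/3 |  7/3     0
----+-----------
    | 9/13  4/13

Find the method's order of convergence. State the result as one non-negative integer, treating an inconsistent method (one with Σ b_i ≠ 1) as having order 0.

b = (9/13, 4/13)
c = (0, 7/3)
Σ b_i: 9/13·1 + 4/13·1 = 1 ✓
b·c: 4/13·7/3 = 28/39 ≠ 1/2 ⇒ order 1.

1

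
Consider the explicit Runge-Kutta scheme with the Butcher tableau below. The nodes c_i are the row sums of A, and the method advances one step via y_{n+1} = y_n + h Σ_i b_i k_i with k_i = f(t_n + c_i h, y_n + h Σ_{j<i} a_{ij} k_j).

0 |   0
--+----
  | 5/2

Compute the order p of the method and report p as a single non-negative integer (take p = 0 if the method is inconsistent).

b = (5/2)
c = (0)
Σ b_i: 5/2·1 = 5/2 ≠ 1 ⇒ order 0.

0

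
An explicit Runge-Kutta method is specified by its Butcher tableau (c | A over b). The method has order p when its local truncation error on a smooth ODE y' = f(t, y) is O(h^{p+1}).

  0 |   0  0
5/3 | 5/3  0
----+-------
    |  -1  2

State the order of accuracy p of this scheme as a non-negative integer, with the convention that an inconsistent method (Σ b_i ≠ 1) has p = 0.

b = (-1, 2)
c = (0, 5/3)
Σ b_i: (-1)·1 + 2·1 = 1 ✓
b·c: 2·5/3 = 10/3 ≠ 1/2 ⇒ order 1.

1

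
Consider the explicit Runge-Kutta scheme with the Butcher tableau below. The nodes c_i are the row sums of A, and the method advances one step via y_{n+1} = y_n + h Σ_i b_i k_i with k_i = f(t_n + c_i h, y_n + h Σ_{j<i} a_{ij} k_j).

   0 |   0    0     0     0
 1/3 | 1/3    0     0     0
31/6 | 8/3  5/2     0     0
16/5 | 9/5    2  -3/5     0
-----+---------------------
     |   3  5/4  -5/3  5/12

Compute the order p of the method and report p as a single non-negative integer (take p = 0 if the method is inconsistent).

0

b = (3, 5/4, -5/3, 5/12)
c = (0, 1/3, 31/6, 16/5)
Ac = (0, 0, 5/6, -73/30)
Σ b_i: 3·1 + 5/4·1 + (-5/3)·1 + 5/12·1 = 3 ≠ 1 ⇒ order 0.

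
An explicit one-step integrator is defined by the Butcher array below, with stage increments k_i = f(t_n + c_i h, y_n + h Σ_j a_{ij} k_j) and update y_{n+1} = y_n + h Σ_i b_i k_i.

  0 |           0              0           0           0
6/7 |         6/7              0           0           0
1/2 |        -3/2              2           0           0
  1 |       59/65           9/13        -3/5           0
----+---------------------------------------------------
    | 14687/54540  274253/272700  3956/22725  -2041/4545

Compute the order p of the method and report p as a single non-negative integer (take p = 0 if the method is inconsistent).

3

b = (14687/54540, 274253/272700, 3956/22725, -2041/4545)
c = (0, 6/7, 1/2, 1)
Ac = (0, 0, 12/7, 267/910)
Σ b_i: 14687/54540·1 + 274253/272700·1 + 3956/22725·1 + (-2041/4545)·1 = 1 ✓
b·c: 274253/272700·6/7 + 3956/22725·1/2 + (-2041/4545)·1 = 1/2 ✓
b·c²: 274253/272700·36/49 + 3956/22725·1/4 + (-2041/4545)·1 = 1/3 ✓
b·Ac: 3956/22725·12/7 + (-2041/4545)·267/910 = 1/6 ✓
b·c³: 274253/272700·216/343 + 3956/22725·1/8 + (-2041/4545)·1 = 13109/63630 ≠ 1/4 ⇒ order 3.
b·(c∘Ac): 3956/22725·6/7 + (-2041/4545)·267/910 = 617/35350 ≠ 1/8
b·Ac²: 3956/22725·72/49 + (-2041/4545)·4569/12740 = 4019/42420 ≠ 1/12
b·A²c: (-2041/4545)·(-36/35) = 8164/17675 ≠ 1/24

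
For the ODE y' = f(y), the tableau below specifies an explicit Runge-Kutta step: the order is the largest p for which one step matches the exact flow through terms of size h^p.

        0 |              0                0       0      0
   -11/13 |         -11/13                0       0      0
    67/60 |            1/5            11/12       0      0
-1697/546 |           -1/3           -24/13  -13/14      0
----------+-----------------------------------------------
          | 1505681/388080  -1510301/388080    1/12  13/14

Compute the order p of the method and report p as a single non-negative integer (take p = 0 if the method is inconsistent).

b = (1505681/388080, -1510301/388080, 1/12, 13/14)
c = (0, -11/13, 67/60, -1697/546)
Ac = (0, 0, -121/156, 74561/141960)
Σ b_i: 1505681/388080·1 + (-1510301/388080)·1 + 1/12·1 + 13/14·1 = 1 ✓
b·c: (-1510301/388080)·(-11/13) + 1/12·67/60 + 13/14·(-1697/546) = 1/2 ✓
b·c²: (-1510301/388080)·121/169 + 1/12·4489/3600 + 13/14·2879809/298116 = 1211164111/192628800 ≠ 1/3 ⇒ order 2.
b·Ac: 1/12·(-121/156) + 13/14·74561/141960 = 7463/17640 ≠ 1/6

2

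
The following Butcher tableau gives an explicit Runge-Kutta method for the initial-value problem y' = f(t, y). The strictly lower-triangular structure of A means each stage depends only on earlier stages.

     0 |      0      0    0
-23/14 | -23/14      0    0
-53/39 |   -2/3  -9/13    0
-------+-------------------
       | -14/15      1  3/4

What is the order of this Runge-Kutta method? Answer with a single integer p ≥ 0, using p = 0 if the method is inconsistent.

0

b = (-14/15, 1, 3/4)
c = (0, -23/14, -53/39)
Ac = (0, 0, 207/182)
Σ b_i: (-14/15)·1 + 1·1 + 3/4·1 = 49/60 ≠ 1 ⇒ order 0.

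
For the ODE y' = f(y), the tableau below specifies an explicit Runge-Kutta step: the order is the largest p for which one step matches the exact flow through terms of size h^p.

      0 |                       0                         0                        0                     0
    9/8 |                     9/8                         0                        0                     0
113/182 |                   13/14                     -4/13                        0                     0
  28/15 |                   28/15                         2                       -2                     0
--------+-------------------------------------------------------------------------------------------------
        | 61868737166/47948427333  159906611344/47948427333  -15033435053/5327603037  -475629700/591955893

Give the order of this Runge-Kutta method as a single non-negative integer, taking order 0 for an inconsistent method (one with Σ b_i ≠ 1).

3

b = (61868737166/47948427333, 159906611344/47948427333, -15033435053/5327603037, -475629700/591955893)
c = (0, 9/8, 113/182, 28/15)
Ac = (0, 0, -9/26, 367/364)
Σ b_i: 61868737166/47948427333·1 + 159906611344/47948427333·1 + (-15033435053/5327603037)·1 + (-475629700/591955893)·1 = 1 ✓
b·c: 159906611344/47948427333·9/8 + (-15033435053/5327603037)·113/182 + (-475629700/591955893)·28/15 = 1/2 ✓
b·c²: 159906611344/47948427333·81/64 + (-15033435053/5327603037)·12769/33124 + (-475629700/591955893)·784/225 = 1/3 ✓
b·Ac: (-15033435053/5327603037)·(-9/26) + (-475629700/591955893)·367/364 = 1/6 ✓
b·c³: 159906611344/47948427333·729/512 + (-15033435053/5327603037)·1442897/6028568 + (-475629700/591955893)·21952/3375 = -268332962438687/232709700656160 ≠ 1/4 ⇒ order 3.
b·(c∘Ac): (-15033435053/5327603037)·(-1017/4732) + (-475629700/591955893)·367/195 = -6433938791/7103470716 ≠ 1/8
b·Ac²: (-15033435053/5327603037)·(-81/208) + (-475629700/591955893)·466457/264992 = -271908992611/861887780208 ≠ 1/12
b·A²c: (-475629700/591955893)·9/13 = -36586900/65772877 ≠ 1/24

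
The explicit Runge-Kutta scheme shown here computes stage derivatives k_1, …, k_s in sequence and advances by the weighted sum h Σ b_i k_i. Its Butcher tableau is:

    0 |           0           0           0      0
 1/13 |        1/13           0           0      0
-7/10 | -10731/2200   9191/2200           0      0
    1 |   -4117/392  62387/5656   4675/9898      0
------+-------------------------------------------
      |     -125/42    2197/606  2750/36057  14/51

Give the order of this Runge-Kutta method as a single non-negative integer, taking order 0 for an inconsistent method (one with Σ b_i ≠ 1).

b = (-125/42, 2197/606, 2750/36057, 14/51)
c = (0, 1/13, -7/10, 1)
Ac = (0, 0, 707/2200, 29/56)
Σ b_i: (-125/42)·1 + 2197/606·1 + 2750/36057·1 + 14/51·1 = 1 ✓
b·c: 2197/606·1/13 + 2750/36057·(-7/10) + 14/51·1 = 1/2 ✓
b·c²: 2197/606·1/169 + 2750/36057·49/100 + 14/51·1 = 1/3 ✓
b·Ac: 2750/36057·707/2200 + 14/51·29/56 = 1/6 ✓
b·c³: 2197/606·1/2197 + 2750/36057·(-343/1000) + 14/51·1 = 1/4 ✓
b·(c∘Ac): 2750/36057·(-4949/22000) + 14/51·29/56 = 1/8 ✓
b·Ac²: 2750/36057·707/28600 + 14/51·27/91 = 1/12 ✓
b·A²c: 14/51·17/112 = 1/24 ✓; 4 stages ⇒ order 4.

4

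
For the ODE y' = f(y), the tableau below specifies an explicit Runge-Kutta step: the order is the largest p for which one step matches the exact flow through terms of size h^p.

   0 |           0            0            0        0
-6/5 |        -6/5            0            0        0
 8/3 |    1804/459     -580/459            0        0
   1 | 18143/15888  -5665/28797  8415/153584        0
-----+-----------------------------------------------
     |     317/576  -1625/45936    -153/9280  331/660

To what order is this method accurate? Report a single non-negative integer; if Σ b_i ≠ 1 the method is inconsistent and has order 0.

b = (317/576, -1625/45936, -153/9280, 331/660)
c = (0, -6/5, 8/3, 1)
Ac = (0, 0, 232/153, 253/662)
Σ b_i: 317/576·1 + (-1625/45936)·1 + (-153/9280)·1 + 331/660·1 = 1 ✓
b·c: (-1625/45936)·(-6/5) + (-153/9280)·8/3 + 331/660·1 = 1/2 ✓
b·c²: (-1625/45936)·36/25 + (-153/9280)·64/9 + 331/660·1 = 1/3 ✓
b·Ac: (-153/9280)·232/153 + 331/660·253/662 = 1/6 ✓
b·c³: (-1625/45936)·(-216/125) + (-153/9280)·512/27 + 331/660·1 = 1/4 ✓
b·(c∘Ac): (-153/9280)·1856/459 + 331/660·253/662 = 1/8 ✓
b·Ac²: (-153/9280)·(-464/255) + 331/660·176/1655 = 1/12 ✓
b·A²c: 331/660·55/662 = 1/24 ✓; 4 stages ⇒ order 4.

4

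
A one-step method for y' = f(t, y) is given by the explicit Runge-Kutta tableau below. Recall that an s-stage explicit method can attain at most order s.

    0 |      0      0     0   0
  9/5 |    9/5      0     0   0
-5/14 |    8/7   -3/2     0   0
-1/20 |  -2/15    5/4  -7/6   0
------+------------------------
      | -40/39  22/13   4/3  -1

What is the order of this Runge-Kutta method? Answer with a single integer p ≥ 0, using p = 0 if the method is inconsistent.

b = (-40/39, 22/13, 4/3, -1)
c = (0, 9/5, -5/14, -1/20)
Ac = (0, 0, -27/10, 8/3)
Σ b_i: (-40/39)·1 + 22/13·1 + 4/3·1 + (-1)·1 = 1 ✓
b·c: 22/13·9/5 + 4/3·(-5/14) + (-1)·(-1/20) = 2861/1092 ≠ 1/2 ⇒ order 1.

1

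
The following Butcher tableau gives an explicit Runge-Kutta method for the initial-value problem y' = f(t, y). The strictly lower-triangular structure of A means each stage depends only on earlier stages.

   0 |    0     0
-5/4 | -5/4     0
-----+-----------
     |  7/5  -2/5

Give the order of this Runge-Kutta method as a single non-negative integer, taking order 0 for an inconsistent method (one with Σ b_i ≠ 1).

b = (7/5, -2/5)
c = (0, -5/4)
Σ b_i: 7/5·1 + (-2/5)·1 = 1 ✓
b·c: (-2/5)·(-5/4) = 1/2 ✓; 2 stages ⇒ order 2.

2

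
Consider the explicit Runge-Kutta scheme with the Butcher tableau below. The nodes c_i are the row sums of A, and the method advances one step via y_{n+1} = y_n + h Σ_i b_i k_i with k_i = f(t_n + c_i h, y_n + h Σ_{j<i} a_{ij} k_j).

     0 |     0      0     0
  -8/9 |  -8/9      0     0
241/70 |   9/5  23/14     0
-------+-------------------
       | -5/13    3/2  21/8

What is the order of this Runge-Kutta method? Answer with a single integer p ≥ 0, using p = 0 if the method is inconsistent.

0

b = (-5/13, 3/2, 21/8)
c = (0, -8/9, 241/70)
Ac = (0, 0, -92/63)
Σ b_i: (-5/13)·1 + 3/2·1 + 21/8·1 = 389/104 ≠ 1 ⇒ order 0.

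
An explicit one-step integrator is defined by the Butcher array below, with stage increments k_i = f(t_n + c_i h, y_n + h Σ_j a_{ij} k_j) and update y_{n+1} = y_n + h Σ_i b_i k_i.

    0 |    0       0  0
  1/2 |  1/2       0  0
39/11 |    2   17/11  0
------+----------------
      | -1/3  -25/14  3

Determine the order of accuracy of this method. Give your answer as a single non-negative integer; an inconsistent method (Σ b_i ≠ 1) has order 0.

b = (-1/3, -25/14, 3)
c = (0, 1/2, 39/11)
Ac = (0, 0, 17/22)
Σ b_i: (-1/3)·1 + (-25/14)·1 + 3·1 = 37/42 ≠ 1 ⇒ order 0.

0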